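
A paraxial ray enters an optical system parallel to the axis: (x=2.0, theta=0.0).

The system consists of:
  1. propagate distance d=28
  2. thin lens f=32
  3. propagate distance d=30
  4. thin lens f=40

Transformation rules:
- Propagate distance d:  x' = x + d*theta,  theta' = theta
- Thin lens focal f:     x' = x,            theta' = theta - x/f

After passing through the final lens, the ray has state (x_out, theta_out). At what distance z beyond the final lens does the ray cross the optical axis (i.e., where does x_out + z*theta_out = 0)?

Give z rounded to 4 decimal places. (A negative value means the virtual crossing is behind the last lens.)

Answer: 1.9048

Derivation:
Initial: x=2.0000 theta=0.0000
After 1 (propagate distance d=28): x=2.0000 theta=0.0000
After 2 (thin lens f=32): x=2.0000 theta=-0.0625
After 3 (propagate distance d=30): x=0.1250 theta=-0.0625
After 4 (thin lens f=40): x=0.1250 theta=-21/320 (≈-0.0656)
z_focus = -x_out/theta_out = -(0.1250)/(-21/320) = 40/21 ≈ 1.9048
Rounded to 4 decimal places: z = 1.9048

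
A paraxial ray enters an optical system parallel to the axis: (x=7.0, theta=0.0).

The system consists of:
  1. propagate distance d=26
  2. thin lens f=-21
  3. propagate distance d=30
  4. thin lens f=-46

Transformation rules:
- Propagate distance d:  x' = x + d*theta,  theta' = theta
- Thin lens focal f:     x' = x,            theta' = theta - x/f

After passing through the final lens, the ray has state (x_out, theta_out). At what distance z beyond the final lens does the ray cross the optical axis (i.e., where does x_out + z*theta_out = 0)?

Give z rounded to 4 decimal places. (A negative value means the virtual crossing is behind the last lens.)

Answer: -24.1856

Derivation:
Initial: x=7.0000 theta=0.0000
After 1 (propagate distance d=26): x=7.0000 theta=0.0000
After 2 (thin lens f=-21): x=7.0000 theta=1/3 (≈0.3333)
After 3 (propagate distance d=30): x=17.0000 theta=1/3 (≈0.3333)
After 4 (thin lens f=-46): x=17.0000 theta=97/138 (≈0.7029)
z_focus = -x_out/theta_out = -(17.0000)/(97/138) = -2346/97 ≈ -24.1856
Rounded to 4 decimal places: z = -24.1856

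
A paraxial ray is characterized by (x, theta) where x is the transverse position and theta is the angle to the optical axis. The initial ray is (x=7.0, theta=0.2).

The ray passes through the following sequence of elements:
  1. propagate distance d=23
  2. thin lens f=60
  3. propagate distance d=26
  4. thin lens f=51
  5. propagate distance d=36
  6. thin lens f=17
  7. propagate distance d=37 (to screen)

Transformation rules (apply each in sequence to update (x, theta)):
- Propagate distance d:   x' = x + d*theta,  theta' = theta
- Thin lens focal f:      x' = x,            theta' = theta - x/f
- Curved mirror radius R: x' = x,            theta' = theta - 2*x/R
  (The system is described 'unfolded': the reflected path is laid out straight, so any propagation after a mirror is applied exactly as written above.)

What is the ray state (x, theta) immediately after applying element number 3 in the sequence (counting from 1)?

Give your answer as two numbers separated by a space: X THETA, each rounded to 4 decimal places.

Initial: x=7.0000 theta=0.2000
After 1 (propagate distance d=23): x=11.6000 theta=0.2000
After 2 (thin lens f=60): x=11.6000 theta=1/150 (≈0.0067)
After 3 (propagate distance d=26): x=883/75 (≈11.7733) theta=1/150 (≈0.0067)
Rounded to 4 decimal places: x = 11.7733, theta = 0.0067

Answer: 11.7733 0.0067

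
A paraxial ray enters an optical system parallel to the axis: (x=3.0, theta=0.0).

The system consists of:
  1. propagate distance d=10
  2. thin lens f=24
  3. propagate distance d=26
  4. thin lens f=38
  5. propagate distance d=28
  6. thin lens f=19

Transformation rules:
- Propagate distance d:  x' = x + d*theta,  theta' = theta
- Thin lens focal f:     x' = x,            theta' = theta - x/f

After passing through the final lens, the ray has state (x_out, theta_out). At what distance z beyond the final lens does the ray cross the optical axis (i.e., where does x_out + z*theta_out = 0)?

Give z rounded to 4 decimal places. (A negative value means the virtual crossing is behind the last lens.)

Initial: x=3.0000 theta=0.0000
After 1 (propagate distance d=10): x=3.0000 theta=0.0000
After 2 (thin lens f=24): x=3.0000 theta=-0.1250
After 3 (propagate distance d=26): x=-0.2500 theta=-0.1250
After 4 (thin lens f=38): x=-0.2500 theta=-9/76 (≈-0.1184)
After 5 (propagate distance d=28): x=-271/76 (≈-3.5658) theta=-9/76 (≈-0.1184)
After 6 (thin lens f=19): x=-271/76 (≈-3.5658) theta=25/361 (≈0.0693)
z_focus = -x_out/theta_out = -(-271/76)/(25/361) = 51.4900
Rounded to 4 decimal places: z = 51.4900

Answer: 51.4900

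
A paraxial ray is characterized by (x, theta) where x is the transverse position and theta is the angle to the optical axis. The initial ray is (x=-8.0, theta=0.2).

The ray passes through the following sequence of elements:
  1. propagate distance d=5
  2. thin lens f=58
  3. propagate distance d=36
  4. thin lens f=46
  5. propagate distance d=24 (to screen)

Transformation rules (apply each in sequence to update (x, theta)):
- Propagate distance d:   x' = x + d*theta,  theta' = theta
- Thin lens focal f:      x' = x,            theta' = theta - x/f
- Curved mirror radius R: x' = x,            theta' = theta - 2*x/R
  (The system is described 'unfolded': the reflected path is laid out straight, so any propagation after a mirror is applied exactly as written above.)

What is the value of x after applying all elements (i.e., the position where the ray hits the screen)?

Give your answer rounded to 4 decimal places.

Answer: 9.8702

Derivation:
Initial: x=-8.0000 theta=0.2000
After 1 (propagate distance d=5): x=-7.0000 theta=0.2000
After 2 (thin lens f=58): x=-7.0000 theta=93/290 (≈0.3207)
After 3 (propagate distance d=36): x=659/145 (≈4.5448) theta=93/290 (≈0.3207)
After 4 (thin lens f=46): x=659/145 (≈4.5448) theta=148/667 (≈0.2219)
After 5 (propagate distance d=24 (to screen)): x=32917/3335 (≈9.8702) theta=148/667 (≈0.2219)
Rounded to 4 decimal places: x = 9.8702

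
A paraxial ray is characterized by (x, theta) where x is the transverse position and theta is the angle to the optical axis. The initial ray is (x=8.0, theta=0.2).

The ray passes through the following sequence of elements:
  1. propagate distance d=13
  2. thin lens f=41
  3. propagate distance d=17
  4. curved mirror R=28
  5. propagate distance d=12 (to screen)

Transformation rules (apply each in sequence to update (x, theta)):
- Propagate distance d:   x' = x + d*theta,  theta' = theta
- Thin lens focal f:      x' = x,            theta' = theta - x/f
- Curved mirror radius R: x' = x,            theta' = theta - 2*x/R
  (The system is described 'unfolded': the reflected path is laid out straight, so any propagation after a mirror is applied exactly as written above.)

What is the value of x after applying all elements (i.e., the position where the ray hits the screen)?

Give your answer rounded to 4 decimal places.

Initial: x=8.0000 theta=0.2000
After 1 (propagate distance d=13): x=10.6000 theta=0.2000
After 2 (thin lens f=41): x=10.6000 theta=-12/205 (≈-0.0585)
After 3 (propagate distance d=17): x=1969/205 (≈9.6049) theta=-12/205 (≈-0.0585)
After 4 (curved mirror R=28): x=1969/205 (≈9.6049) theta=-2137/2870 (≈-0.7446)
After 5 (propagate distance d=12 (to screen)): x=961/1435 (≈0.6697) theta=-2137/2870 (≈-0.7446)
Rounded to 4 decimal places: x = 0.6697

Answer: 0.6697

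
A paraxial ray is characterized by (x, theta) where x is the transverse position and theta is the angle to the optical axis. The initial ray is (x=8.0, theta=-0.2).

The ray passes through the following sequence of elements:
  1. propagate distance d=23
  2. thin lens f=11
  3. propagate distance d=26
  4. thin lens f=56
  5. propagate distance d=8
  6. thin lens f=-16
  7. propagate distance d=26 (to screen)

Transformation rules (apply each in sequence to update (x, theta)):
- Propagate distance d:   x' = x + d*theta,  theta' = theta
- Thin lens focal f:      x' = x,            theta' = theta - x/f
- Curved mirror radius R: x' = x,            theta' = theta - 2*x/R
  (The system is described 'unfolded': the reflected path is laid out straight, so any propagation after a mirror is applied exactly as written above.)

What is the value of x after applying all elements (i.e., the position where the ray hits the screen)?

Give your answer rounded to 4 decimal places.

Answer: -41.4922

Derivation:
Initial: x=8.0000 theta=-0.2000
After 1 (propagate distance d=23): x=3.4000 theta=-0.2000
After 2 (thin lens f=11): x=3.4000 theta=-28/55 (≈-0.5091)
After 3 (propagate distance d=26): x=-541/55 (≈-9.8364) theta=-28/55 (≈-0.5091)
After 4 (thin lens f=56): x=-541/55 (≈-9.8364) theta=-1027/3080 (≈-0.3334)
After 5 (propagate distance d=8): x=-4814/385 (≈-12.5039) theta=-1027/3080 (≈-0.3334)
After 6 (thin lens f=-16): x=-4814/385 (≈-12.5039) theta=-1717/1540 (≈-1.1149)
After 7 (propagate distance d=26 (to screen)): x=-31949/770 (≈-41.4922) theta=-1717/1540 (≈-1.1149)
Rounded to 4 decimal places: x = -41.4922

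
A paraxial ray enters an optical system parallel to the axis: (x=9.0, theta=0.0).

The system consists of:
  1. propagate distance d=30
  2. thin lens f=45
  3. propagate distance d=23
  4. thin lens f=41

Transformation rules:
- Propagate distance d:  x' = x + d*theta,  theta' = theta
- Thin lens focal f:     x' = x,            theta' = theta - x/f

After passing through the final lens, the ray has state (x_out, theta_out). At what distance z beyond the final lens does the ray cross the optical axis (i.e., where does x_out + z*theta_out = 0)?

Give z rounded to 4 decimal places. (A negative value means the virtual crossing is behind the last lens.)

Answer: 14.3175

Derivation:
Initial: x=9.0000 theta=0.0000
After 1 (propagate distance d=30): x=9.0000 theta=0.0000
After 2 (thin lens f=45): x=9.0000 theta=-0.2000
After 3 (propagate distance d=23): x=4.4000 theta=-0.2000
After 4 (thin lens f=41): x=4.4000 theta=-63/205 (≈-0.3073)
z_focus = -x_out/theta_out = -(4.4000)/(-63/205) = 902/63 ≈ 14.3175
Rounded to 4 decimal places: z = 14.3175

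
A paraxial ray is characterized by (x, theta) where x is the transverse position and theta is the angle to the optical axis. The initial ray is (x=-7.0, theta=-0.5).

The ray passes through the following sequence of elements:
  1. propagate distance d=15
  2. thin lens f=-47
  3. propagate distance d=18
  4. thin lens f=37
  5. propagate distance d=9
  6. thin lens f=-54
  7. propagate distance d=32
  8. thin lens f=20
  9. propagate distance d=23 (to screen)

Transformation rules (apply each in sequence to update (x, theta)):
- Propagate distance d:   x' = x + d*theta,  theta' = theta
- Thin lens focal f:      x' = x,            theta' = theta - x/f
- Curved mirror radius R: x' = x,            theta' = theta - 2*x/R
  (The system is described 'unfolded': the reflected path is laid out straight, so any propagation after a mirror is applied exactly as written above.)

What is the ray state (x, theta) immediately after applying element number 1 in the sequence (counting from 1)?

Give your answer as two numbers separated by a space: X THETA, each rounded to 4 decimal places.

Initial: x=-7.0000 theta=-0.5000
After 1 (propagate distance d=15): x=-14.5000 theta=-0.5000
Rounded to 4 decimal places: x = -14.5000, theta = -0.5000

Answer: -14.5000 -0.5000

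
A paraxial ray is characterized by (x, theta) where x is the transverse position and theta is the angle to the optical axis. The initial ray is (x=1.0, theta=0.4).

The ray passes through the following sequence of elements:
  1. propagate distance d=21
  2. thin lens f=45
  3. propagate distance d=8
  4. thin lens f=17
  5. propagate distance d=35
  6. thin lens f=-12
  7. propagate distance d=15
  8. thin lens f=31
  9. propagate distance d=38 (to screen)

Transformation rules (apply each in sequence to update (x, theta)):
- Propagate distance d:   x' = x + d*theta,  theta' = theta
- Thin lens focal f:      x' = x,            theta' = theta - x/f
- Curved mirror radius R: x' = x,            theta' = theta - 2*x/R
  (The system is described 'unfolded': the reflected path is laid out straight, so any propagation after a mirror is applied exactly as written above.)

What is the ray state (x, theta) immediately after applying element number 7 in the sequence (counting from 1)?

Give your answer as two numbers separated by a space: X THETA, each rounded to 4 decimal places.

Initial: x=1.0000 theta=0.4000
After 1 (propagate distance d=21): x=9.4000 theta=0.4000
After 2 (thin lens f=45): x=9.4000 theta=43/225 (≈0.1911)
After 3 (propagate distance d=8): x=2459/225 (≈10.9289) theta=43/225 (≈0.1911)
After 4 (thin lens f=17): x=2459/225 (≈10.9289) theta=-192/425 (≈-0.4518)
After 5 (propagate distance d=35): x=-18677/3825 (≈-4.8829) theta=-192/425 (≈-0.4518)
After 6 (thin lens f=-12): x=-18677/3825 (≈-4.8829) theta=-39413/45900 (≈-0.8587)
After 7 (propagate distance d=15): x=-30197/1700 (≈-17.7629) theta=-39413/45900 (≈-0.8587)
Rounded to 4 decimal places: x = -17.7629, theta = -0.8587

Answer: -17.7629 -0.8587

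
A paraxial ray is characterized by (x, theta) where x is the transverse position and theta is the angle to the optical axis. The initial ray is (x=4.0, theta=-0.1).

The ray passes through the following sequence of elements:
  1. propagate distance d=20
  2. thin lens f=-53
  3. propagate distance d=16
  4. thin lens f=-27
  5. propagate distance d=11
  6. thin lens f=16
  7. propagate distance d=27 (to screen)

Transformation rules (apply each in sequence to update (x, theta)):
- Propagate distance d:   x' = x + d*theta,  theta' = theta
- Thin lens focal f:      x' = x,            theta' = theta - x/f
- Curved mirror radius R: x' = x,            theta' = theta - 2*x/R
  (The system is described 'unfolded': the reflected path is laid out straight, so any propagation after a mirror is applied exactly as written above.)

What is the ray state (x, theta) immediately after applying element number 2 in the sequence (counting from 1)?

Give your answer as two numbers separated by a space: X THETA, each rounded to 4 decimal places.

Answer: 2.0000 -0.0623

Derivation:
Initial: x=4.0000 theta=-0.1000
After 1 (propagate distance d=20): x=2.0000 theta=-0.1000
After 2 (thin lens f=-53): x=2.0000 theta=-33/530 (≈-0.0623)
Rounded to 4 decimal places: x = 2.0000, theta = -0.0623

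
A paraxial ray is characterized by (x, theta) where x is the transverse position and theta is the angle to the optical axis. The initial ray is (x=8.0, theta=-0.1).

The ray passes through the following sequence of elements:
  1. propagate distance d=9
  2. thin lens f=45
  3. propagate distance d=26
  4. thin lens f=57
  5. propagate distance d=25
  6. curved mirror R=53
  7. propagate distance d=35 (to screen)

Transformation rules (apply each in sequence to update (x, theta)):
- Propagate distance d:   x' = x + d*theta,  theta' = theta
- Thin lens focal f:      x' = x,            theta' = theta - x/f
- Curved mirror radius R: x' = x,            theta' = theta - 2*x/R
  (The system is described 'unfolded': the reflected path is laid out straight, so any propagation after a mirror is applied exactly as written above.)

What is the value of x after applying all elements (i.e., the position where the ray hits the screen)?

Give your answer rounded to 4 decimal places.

Initial: x=8.0000 theta=-0.1000
After 1 (propagate distance d=9): x=7.1000 theta=-0.1000
After 2 (thin lens f=45): x=7.1000 theta=-58/225 (≈-0.2578)
After 3 (propagate distance d=26): x=179/450 (≈0.3978) theta=-58/225 (≈-0.2578)
After 4 (thin lens f=57): x=179/450 (≈0.3978) theta=-6791/25650 (≈-0.2648)
After 5 (propagate distance d=25): x=-79786/12825 (≈-6.2211) theta=-6791/25650 (≈-0.2648)
After 6 (curved mirror R=53): x=-79786/12825 (≈-6.2211) theta=-4531/151050 (≈-0.0300)
After 7 (propagate distance d=35 (to screen)): x=-9884581/1359450 (≈-7.2710) theta=-4531/151050 (≈-0.0300)
Rounded to 4 decimal places: x = -7.2710

Answer: -7.2710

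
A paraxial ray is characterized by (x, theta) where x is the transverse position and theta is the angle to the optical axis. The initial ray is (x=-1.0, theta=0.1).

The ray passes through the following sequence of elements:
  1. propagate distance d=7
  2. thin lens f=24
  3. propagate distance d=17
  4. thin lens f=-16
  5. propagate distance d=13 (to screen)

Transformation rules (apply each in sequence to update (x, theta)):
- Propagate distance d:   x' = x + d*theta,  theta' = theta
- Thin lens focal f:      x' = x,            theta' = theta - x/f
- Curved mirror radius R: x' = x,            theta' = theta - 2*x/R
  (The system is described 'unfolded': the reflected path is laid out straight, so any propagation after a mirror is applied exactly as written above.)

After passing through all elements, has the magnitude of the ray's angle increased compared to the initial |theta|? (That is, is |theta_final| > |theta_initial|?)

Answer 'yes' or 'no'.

Answer: yes

Derivation:
Initial: x=-1.0000 theta=0.1000
After 1 (propagate distance d=7): x=-0.3000 theta=0.1000
After 2 (thin lens f=24): x=-0.3000 theta=0.1125
After 3 (propagate distance d=17): x=1.6125 theta=0.1125
After 4 (thin lens f=-16): x=1.6125 theta=273/1280 (≈0.2133)
After 5 (propagate distance d=13 (to screen)): x=5613/1280 (≈4.3852) theta=273/1280 (≈0.2133)
|theta_initial|=0.1000 |theta_final|=273/1280 (≈0.2133) -> increased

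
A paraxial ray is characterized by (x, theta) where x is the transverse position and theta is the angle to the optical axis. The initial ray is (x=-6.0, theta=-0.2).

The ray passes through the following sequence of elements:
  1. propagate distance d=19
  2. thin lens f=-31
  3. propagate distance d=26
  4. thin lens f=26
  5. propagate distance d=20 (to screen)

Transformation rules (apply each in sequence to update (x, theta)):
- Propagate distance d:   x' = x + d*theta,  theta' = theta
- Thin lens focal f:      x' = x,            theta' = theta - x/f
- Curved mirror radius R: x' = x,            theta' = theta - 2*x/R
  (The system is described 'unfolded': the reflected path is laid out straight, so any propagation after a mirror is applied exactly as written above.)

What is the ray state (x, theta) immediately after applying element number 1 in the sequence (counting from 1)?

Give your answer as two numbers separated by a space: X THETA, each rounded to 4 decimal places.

Answer: -9.8000 -0.2000

Derivation:
Initial: x=-6.0000 theta=-0.2000
After 1 (propagate distance d=19): x=-9.8000 theta=-0.2000
Rounded to 4 decimal places: x = -9.8000, theta = -0.2000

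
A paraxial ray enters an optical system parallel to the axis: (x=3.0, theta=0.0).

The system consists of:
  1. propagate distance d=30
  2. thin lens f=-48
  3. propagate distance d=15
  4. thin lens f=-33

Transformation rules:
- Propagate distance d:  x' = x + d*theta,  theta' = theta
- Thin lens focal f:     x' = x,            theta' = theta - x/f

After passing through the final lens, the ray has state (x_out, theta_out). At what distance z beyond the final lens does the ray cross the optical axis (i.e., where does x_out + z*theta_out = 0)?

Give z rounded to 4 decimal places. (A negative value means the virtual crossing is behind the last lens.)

Answer: -21.6563

Derivation:
Initial: x=3.0000 theta=0.0000
After 1 (propagate distance d=30): x=3.0000 theta=0.0000
After 2 (thin lens f=-48): x=3.0000 theta=0.0625
After 3 (propagate distance d=15): x=3.9375 theta=0.0625
After 4 (thin lens f=-33): x=3.9375 theta=2/11 (≈0.1818)
z_focus = -x_out/theta_out = -(3.9375)/(2/11) = -693/32 ≈ -21.6563
Rounded to 4 decimal places: z = -21.6563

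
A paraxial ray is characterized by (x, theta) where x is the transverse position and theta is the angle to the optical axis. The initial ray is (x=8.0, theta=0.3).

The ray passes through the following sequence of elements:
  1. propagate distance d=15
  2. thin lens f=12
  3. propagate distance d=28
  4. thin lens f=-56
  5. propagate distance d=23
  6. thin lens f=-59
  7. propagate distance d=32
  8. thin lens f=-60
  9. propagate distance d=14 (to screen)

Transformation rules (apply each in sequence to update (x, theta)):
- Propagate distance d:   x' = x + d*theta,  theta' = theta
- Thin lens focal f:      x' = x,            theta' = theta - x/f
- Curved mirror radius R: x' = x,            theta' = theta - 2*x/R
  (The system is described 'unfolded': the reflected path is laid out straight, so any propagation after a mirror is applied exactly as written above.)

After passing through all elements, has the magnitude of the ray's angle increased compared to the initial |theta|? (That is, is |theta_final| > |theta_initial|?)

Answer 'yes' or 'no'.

Initial: x=8.0000 theta=0.3000
After 1 (propagate distance d=15): x=12.5000 theta=0.3000
After 2 (thin lens f=12): x=12.5000 theta=-89/120 (≈-0.7417)
After 3 (propagate distance d=28): x=-124/15 (≈-8.2667) theta=-89/120 (≈-0.7417)
After 4 (thin lens f=-56): x=-124/15 (≈-8.2667) theta=-249/280 (≈-0.8893)
After 5 (propagate distance d=23): x=-4825/168 (≈-28.7202) theta=-249/280 (≈-0.8893)
After 6 (thin lens f=-59): x=-4825/168 (≈-28.7202) theta=-34099/24780 (≈-1.3761)
After 7 (propagate distance d=32): x=-3605711/49560 (≈-72.7545) theta=-34099/24780 (≈-1.3761)
After 8 (thin lens f=-60): x=-3605711/49560 (≈-72.7545) theta=-7697591/2973600 (≈-2.5886)
After 9 (propagate distance d=14 (to screen)): x=-162054467/1486800 (≈-108.9955) theta=-7697591/2973600 (≈-2.5886)
|theta_initial|=0.3000 |theta_final|=7697591/2973600 (≈2.5886) -> increased

Answer: yes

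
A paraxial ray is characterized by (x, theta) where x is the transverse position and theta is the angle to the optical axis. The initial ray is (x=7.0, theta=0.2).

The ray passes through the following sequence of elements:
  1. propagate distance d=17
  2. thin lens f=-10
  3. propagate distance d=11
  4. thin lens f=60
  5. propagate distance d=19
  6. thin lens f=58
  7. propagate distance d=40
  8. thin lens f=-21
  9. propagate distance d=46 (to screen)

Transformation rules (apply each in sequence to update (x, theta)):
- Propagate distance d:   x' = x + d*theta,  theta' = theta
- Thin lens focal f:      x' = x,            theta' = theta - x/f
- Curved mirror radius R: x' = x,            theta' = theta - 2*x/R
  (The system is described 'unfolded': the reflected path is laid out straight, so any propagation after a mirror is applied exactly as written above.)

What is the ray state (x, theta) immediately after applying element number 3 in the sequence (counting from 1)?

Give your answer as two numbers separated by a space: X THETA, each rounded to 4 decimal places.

Answer: 24.0400 1.2400

Derivation:
Initial: x=7.0000 theta=0.2000
After 1 (propagate distance d=17): x=10.4000 theta=0.2000
After 2 (thin lens f=-10): x=10.4000 theta=1.2400
After 3 (propagate distance d=11): x=24.0400 theta=1.2400
Rounded to 4 decimal places: x = 24.0400, theta = 1.2400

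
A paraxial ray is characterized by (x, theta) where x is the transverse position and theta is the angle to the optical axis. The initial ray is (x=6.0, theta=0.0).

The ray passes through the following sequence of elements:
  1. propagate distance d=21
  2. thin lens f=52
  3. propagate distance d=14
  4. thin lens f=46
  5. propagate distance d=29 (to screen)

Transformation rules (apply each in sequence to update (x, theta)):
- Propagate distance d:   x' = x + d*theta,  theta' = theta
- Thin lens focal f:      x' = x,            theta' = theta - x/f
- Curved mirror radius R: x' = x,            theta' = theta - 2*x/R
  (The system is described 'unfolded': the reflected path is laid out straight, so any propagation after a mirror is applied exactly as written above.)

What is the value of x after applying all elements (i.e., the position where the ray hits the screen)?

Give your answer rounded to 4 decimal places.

Initial: x=6.0000 theta=0.0000
After 1 (propagate distance d=21): x=6.0000 theta=0.0000
After 2 (thin lens f=52): x=6.0000 theta=-3/26 (≈-0.1154)
After 3 (propagate distance d=14): x=57/13 (≈4.3846) theta=-3/26 (≈-0.1154)
After 4 (thin lens f=46): x=57/13 (≈4.3846) theta=-63/299 (≈-0.2107)
After 5 (propagate distance d=29 (to screen)): x=-516/299 (≈-1.7258) theta=-63/299 (≈-0.2107)
Rounded to 4 decimal places: x = -1.7258

Answer: -1.7258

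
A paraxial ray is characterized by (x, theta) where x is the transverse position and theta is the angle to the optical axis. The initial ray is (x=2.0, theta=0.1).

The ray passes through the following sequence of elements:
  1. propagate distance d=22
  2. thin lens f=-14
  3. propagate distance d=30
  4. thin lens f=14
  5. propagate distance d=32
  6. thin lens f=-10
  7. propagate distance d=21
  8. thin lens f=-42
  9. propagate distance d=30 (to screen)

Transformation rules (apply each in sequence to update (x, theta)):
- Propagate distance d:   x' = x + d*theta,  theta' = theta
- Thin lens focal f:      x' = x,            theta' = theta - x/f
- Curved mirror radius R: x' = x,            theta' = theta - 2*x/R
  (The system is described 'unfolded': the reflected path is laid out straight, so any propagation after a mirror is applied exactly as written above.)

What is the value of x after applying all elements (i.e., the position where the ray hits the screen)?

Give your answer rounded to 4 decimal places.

Initial: x=2.0000 theta=0.1000
After 1 (propagate distance d=22): x=4.2000 theta=0.1000
After 2 (thin lens f=-14): x=4.2000 theta=0.4000
After 3 (propagate distance d=30): x=16.2000 theta=0.4000
After 4 (thin lens f=14): x=16.2000 theta=-53/70 (≈-0.7571)
After 5 (propagate distance d=32): x=-281/35 (≈-8.0286) theta=-53/70 (≈-0.7571)
After 6 (thin lens f=-10): x=-281/35 (≈-8.0286) theta=-1.5600
After 7 (propagate distance d=21): x=-7138/175 (≈-40.7886) theta=-1.5600
After 8 (thin lens f=-42): x=-7138/175 (≈-40.7886) theta=-9302/3675 (≈-2.5312)
After 9 (propagate distance d=30 (to screen)): x=-142986/1225 (≈-116.7233) theta=-9302/3675 (≈-2.5312)
Rounded to 4 decimal places: x = -116.7233

Answer: -116.7233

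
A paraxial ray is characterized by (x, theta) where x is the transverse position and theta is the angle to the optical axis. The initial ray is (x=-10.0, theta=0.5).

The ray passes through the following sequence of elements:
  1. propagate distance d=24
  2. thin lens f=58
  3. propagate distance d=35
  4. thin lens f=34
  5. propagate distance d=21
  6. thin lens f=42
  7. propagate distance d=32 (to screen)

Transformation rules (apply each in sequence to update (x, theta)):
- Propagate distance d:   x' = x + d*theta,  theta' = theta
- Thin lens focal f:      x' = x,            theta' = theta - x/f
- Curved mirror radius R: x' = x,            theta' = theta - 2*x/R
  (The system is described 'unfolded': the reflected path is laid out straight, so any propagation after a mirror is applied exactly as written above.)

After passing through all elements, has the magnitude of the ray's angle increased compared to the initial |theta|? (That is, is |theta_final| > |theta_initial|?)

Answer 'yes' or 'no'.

Answer: no

Derivation:
Initial: x=-10.0000 theta=0.5000
After 1 (propagate distance d=24): x=2.0000 theta=0.5000
After 2 (thin lens f=58): x=2.0000 theta=27/58 (≈0.4655)
After 3 (propagate distance d=35): x=1061/58 (≈18.2931) theta=27/58 (≈0.4655)
After 4 (thin lens f=34): x=1061/58 (≈18.2931) theta=-143/1972 (≈-0.0725)
After 5 (propagate distance d=21): x=33071/1972 (≈16.7703) theta=-143/1972 (≈-0.0725)
After 6 (thin lens f=42): x=33071/1972 (≈16.7703) theta=-39077/82824 (≈-0.4718)
After 7 (propagate distance d=32 (to screen)): x=69259/41412 (≈1.6724) theta=-39077/82824 (≈-0.4718)
|theta_initial|=0.5000 |theta_final|=39077/82824 (≈0.4718) -> not increased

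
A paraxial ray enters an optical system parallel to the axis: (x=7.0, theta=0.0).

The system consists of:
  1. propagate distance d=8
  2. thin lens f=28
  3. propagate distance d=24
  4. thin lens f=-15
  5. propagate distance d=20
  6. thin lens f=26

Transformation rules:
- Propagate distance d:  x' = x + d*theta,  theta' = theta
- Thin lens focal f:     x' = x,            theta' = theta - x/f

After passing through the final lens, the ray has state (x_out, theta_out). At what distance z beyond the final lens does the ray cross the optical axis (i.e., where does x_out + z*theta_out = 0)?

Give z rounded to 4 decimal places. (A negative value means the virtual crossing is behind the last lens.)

Answer: -33.0159

Derivation:
Initial: x=7.0000 theta=0.0000
After 1 (propagate distance d=8): x=7.0000 theta=0.0000
After 2 (thin lens f=28): x=7.0000 theta=-0.2500
After 3 (propagate distance d=24): x=1.0000 theta=-0.2500
After 4 (thin lens f=-15): x=1.0000 theta=-11/60 (≈-0.1833)
After 5 (propagate distance d=20): x=-8/3 (≈-2.6667) theta=-11/60 (≈-0.1833)
After 6 (thin lens f=26): x=-8/3 (≈-2.6667) theta=-21/260 (≈-0.0808)
z_focus = -x_out/theta_out = -(-8/3)/(-21/260) = -2080/63 ≈ -33.0159
Rounded to 4 decimal places: z = -33.0159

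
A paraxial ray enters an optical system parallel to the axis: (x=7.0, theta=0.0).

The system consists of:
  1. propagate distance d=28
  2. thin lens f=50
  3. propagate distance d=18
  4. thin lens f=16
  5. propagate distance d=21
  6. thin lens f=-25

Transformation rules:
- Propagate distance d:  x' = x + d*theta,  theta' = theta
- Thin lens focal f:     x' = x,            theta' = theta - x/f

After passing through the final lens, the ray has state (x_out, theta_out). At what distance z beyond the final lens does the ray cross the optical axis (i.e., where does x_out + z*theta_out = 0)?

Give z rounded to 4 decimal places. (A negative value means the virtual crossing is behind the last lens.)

Answer: -7.3113

Derivation:
Initial: x=7.0000 theta=0.0000
After 1 (propagate distance d=28): x=7.0000 theta=0.0000
After 2 (thin lens f=50): x=7.0000 theta=-0.1400
After 3 (propagate distance d=18): x=4.4800 theta=-0.1400
After 4 (thin lens f=16): x=4.4800 theta=-0.4200
After 5 (propagate distance d=21): x=-4.3400 theta=-0.4200
After 6 (thin lens f=-25): x=-4.3400 theta=-0.5936
z_focus = -x_out/theta_out = -(-4.3400)/(-0.5936) = -775/106 ≈ -7.3113
Rounded to 4 decimal places: z = -7.3113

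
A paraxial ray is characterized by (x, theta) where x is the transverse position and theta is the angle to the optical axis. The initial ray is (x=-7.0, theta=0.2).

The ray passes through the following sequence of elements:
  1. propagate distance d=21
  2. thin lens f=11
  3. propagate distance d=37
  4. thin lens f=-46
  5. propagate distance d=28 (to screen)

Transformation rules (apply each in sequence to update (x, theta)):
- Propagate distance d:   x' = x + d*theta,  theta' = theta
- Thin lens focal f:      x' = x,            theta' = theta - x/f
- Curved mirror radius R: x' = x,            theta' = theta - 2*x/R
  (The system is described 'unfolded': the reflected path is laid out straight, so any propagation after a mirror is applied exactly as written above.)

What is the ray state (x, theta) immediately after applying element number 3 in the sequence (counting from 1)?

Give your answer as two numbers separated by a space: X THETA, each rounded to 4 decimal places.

Initial: x=-7.0000 theta=0.2000
After 1 (propagate distance d=21): x=-2.8000 theta=0.2000
After 2 (thin lens f=11): x=-2.8000 theta=5/11 (≈0.4545)
After 3 (propagate distance d=37): x=771/55 (≈14.0182) theta=5/11 (≈0.4545)
Rounded to 4 decimal places: x = 14.0182, theta = 0.4545

Answer: 14.0182 0.4545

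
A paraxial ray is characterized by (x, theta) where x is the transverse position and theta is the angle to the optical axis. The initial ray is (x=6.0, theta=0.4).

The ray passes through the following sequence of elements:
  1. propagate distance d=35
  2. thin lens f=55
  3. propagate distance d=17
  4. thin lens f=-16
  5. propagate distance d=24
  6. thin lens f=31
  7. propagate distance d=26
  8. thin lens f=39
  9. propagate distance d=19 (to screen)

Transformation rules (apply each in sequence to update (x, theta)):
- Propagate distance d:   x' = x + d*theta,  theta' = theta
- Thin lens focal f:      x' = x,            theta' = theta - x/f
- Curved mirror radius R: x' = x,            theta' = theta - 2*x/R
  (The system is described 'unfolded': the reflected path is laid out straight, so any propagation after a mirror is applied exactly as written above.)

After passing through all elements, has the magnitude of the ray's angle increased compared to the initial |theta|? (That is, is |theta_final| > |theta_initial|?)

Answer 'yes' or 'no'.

Answer: yes

Derivation:
Initial: x=6.0000 theta=0.4000
After 1 (propagate distance d=35): x=20.0000 theta=0.4000
After 2 (thin lens f=55): x=20.0000 theta=2/55 (≈0.0364)
After 3 (propagate distance d=17): x=1134/55 (≈20.6182) theta=2/55 (≈0.0364)
After 4 (thin lens f=-16): x=1134/55 (≈20.6182) theta=1.3250
After 5 (propagate distance d=24): x=2883/55 (≈52.4182) theta=1.3250
After 6 (thin lens f=31): x=2883/55 (≈52.4182) theta=-161/440 (≈-0.3659)
After 7 (propagate distance d=26): x=9439/220 (≈42.9045) theta=-161/440 (≈-0.3659)
After 8 (thin lens f=39): x=9439/220 (≈42.9045) theta=-2287/1560 (≈-1.4660)
After 9 (propagate distance d=19 (to screen)): x=258259/17160 (≈15.0501) theta=-2287/1560 (≈-1.4660)
|theta_initial|=0.4000 |theta_final|=2287/1560 (≈1.4660) -> increased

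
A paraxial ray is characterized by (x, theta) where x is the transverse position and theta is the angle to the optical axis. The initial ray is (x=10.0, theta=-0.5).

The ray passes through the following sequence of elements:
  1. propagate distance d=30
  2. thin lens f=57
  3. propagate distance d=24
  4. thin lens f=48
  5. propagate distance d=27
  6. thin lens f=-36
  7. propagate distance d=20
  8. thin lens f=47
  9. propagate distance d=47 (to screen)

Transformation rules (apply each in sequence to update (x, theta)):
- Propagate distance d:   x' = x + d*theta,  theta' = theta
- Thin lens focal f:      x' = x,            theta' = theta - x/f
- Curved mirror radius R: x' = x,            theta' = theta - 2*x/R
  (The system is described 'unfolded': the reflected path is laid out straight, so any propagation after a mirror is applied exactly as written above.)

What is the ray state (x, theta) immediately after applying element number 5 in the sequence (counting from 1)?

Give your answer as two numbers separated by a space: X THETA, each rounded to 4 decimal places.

Answer: -17.6480 -0.1020

Derivation:
Initial: x=10.0000 theta=-0.5000
After 1 (propagate distance d=30): x=-5.0000 theta=-0.5000
After 2 (thin lens f=57): x=-5.0000 theta=-47/114 (≈-0.4123)
After 3 (propagate distance d=24): x=-283/19 (≈-14.8947) theta=-47/114 (≈-0.4123)
After 4 (thin lens f=48): x=-283/19 (≈-14.8947) theta=-31/304 (≈-0.1020)
After 5 (propagate distance d=27): x=-5365/304 (≈-17.6480) theta=-31/304 (≈-0.1020)
Rounded to 4 decimal places: x = -17.6480, theta = -0.1020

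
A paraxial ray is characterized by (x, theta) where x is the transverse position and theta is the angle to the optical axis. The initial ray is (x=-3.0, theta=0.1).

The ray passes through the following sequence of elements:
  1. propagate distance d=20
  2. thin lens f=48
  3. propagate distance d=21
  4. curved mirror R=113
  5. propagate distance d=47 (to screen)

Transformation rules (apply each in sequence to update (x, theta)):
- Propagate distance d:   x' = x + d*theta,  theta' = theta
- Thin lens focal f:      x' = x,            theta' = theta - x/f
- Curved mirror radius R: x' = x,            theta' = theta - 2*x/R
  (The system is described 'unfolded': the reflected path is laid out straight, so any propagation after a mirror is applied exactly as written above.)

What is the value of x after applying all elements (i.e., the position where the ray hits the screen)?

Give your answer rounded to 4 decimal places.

Initial: x=-3.0000 theta=0.1000
After 1 (propagate distance d=20): x=-1.0000 theta=0.1000
After 2 (thin lens f=48): x=-1.0000 theta=29/240 (≈0.1208)
After 3 (propagate distance d=21): x=1.5375 theta=29/240 (≈0.1208)
After 4 (curved mirror R=113): x=1.5375 theta=2539/27120 (≈0.0936)
After 5 (propagate distance d=47 (to screen)): x=16103/2712 (≈5.9377) theta=2539/27120 (≈0.0936)
Rounded to 4 decimal places: x = 5.9377

Answer: 5.9377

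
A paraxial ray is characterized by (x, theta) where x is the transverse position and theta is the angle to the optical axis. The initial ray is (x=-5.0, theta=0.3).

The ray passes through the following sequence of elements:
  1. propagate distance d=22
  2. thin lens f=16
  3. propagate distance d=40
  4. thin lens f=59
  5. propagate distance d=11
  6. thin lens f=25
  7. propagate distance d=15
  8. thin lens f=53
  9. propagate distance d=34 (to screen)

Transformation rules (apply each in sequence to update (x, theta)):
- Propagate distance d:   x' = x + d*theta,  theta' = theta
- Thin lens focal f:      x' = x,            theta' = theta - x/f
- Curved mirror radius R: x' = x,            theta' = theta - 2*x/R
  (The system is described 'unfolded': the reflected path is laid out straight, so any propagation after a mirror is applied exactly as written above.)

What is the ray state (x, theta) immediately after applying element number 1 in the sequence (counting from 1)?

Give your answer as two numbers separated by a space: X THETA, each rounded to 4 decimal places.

Answer: 1.6000 0.3000

Derivation:
Initial: x=-5.0000 theta=0.3000
After 1 (propagate distance d=22): x=1.6000 theta=0.3000
Rounded to 4 decimal places: x = 1.6000, theta = 0.3000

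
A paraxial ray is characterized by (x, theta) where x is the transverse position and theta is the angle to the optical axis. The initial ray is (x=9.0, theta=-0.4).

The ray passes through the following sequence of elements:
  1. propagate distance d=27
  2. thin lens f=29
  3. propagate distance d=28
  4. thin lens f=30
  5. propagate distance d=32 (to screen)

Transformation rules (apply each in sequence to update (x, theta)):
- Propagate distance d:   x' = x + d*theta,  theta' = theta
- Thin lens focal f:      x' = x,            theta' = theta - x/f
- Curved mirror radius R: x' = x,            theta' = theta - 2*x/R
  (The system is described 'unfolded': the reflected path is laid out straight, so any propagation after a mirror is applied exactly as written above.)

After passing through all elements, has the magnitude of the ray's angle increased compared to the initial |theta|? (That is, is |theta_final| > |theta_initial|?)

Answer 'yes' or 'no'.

Initial: x=9.0000 theta=-0.4000
After 1 (propagate distance d=27): x=-1.8000 theta=-0.4000
After 2 (thin lens f=29): x=-1.8000 theta=-49/145 (≈-0.3379)
After 3 (propagate distance d=28): x=-1633/145 (≈-11.2621) theta=-49/145 (≈-0.3379)
After 4 (thin lens f=30): x=-1633/145 (≈-11.2621) theta=163/4350 (≈0.0375)
After 5 (propagate distance d=32 (to screen)): x=-21887/2175 (≈-10.0630) theta=163/4350 (≈0.0375)
|theta_initial|=0.4000 |theta_final|=163/4350 (≈0.0375) -> not increased

Answer: no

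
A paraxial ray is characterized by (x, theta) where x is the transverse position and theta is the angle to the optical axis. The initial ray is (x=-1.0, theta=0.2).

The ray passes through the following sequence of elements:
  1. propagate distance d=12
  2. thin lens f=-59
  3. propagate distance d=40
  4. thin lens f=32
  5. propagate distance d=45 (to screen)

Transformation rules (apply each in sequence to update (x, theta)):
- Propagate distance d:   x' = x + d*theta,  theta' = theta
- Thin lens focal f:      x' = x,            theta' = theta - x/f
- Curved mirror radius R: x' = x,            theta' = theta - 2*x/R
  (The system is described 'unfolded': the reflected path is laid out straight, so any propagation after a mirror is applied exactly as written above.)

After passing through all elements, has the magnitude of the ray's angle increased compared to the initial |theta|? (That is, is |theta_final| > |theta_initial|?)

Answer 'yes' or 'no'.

Answer: no

Derivation:
Initial: x=-1.0000 theta=0.2000
After 1 (propagate distance d=12): x=1.4000 theta=0.2000
After 2 (thin lens f=-59): x=1.4000 theta=66/295 (≈0.2237)
After 3 (propagate distance d=40): x=3053/295 (≈10.3492) theta=66/295 (≈0.2237)
After 4 (thin lens f=32): x=3053/295 (≈10.3492) theta=-941/9440 (≈-0.0997)
After 5 (propagate distance d=45 (to screen)): x=55351/9440 (≈5.8635) theta=-941/9440 (≈-0.0997)
|theta_initial|=0.2000 |theta_final|=941/9440 (≈0.0997) -> not increased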